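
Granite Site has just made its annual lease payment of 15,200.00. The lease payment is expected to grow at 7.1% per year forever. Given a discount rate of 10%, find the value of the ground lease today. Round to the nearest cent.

D₁ = D₀ × (1 + g) = 15,200.00 × 1.071 = 16,279.2000
Growing perpetuity: P = D₁ / (r − g) = 16,279.2000 / (0.1 − 0.071) = 561,351.72

561351.72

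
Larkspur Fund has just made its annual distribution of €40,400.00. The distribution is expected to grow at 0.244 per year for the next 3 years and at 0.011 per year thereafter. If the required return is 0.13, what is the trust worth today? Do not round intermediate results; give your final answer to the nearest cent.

€605283.67

D_1 = 50257.60000
D_2 = 62520.45440
D_3 = 77775.44527
Terminal value at year 3: TV = D_3×(1+g_2)/(r−g_2) = 78630.97517/0.119 = 660764.49724
P_0 = D_1/(1+r)^1 + D_2/(1+r)^2 + D_3/(1+r)^3 + TV/(1+r)^3
    = 44475.75221 + 48962.68651 + 53902.28497 + 457942.94204 = 605283.66573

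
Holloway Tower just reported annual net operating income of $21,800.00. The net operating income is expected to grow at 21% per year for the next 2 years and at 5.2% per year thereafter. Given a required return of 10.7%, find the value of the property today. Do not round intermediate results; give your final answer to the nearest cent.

D_1 = 26378.00000
D_2 = 31917.38000
Terminal value at year 2: TV = D_2×(1+g_2)/(r−g_2) = 33577.08376/0.055 = 610492.43200
P_0 = D_1/(1+r)^1 + D_2/(1+r)^2 + TV/(1+r)^2
    = 23828.36495 + 26045.45762 + 498178.57128 = 548052.39386

$548052.39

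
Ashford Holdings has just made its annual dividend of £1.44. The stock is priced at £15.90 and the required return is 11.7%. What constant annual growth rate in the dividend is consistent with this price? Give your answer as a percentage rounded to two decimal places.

2.42%

P = D₀(1+g)/(r−g) ⇒ P(r−g) = D₀(1+g) ⇒ g(P+D₀) = P·r − D₀
g = (P·r − D₀)/(P + D₀) = (£15.90×0.117 − £1.44) / (£15.90 + £1.44) = 0.024239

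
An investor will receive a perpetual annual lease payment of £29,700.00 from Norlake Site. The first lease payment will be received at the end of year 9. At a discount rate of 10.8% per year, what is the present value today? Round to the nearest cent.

£121063.89

Value at end of year 8: C / r = £29,700.00 / 0.108 = £275,000.0000
Discount to today: PV = £275,000.0000 / (1 + 0.108)^8 = £275,000.0000 / 2.271528 = £121,063.89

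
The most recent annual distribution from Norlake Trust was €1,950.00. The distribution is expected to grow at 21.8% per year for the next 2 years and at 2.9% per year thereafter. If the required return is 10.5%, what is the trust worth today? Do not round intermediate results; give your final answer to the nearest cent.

€36596.56

D_1 = 2375.10000
D_2 = 2892.87180
Terminal value at year 2: TV = D_2×(1+g_2)/(r−g_2) = 2976.76508/0.076 = 39167.96161
P_0 = D_1/(1+r)^1 + D_2/(1+r)^2 + TV/(1+r)^2
    = 2149.41176 + 2369.21586 + 32077.93584 = 36596.56347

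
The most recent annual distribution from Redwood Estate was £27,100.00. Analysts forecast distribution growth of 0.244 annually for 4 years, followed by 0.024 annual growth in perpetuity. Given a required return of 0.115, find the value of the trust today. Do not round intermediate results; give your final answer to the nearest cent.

D_1 = 33712.40000
D_2 = 41938.22560
D_3 = 52171.15265
D_4 = 64900.91389
Terminal value at year 4: TV = D_4×(1+g_2)/(r−g_2) = 66458.53583/0.091 = 730313.58050
P_0 = D_1/(1+r)^1 + D_2/(1+r)^2 + D_3/(1+r)^3 + D_4/(1+r)^4 + TV/(1+r)^4
    = 30235.33632 + 33733.41559 + 37636.20538 + 41990.52869 + 472508.80637 = 616104.29236

£616104.29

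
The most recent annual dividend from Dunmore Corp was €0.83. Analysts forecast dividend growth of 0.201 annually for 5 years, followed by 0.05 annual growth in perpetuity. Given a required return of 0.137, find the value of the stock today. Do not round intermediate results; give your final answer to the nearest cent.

€18.08

D_1 = 0.99683
D_2 = 1.19719
D_3 = 1.43783
D_4 = 1.72683
D_5 = 2.07393
Terminal value at year 5: TV = D_5×(1+g_2)/(r−g_2) = 2.17762/0.087 = 25.03013
P_0 = D_1/(1+r)^1 + D_2/(1+r)^2 + D_3/(1+r)^3 + D_4/(1+r)^4 + D_5/(1+r)^5 + TV/(1+r)^5
    = 0.87672 + 0.92607 + 0.97820 + 1.03326 + 1.09142 + 13.17228 = 18.07793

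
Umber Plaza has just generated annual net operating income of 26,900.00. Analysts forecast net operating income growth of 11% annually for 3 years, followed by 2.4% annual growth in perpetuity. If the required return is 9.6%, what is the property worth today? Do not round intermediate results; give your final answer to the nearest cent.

D_1 = 29859.00000
D_2 = 33143.49000
D_3 = 36789.27390
Terminal value at year 3: TV = D_3×(1+g_2)/(r−g_2) = 37672.21647/0.072 = 523225.22880
P_0 = D_1/(1+r)^1 + D_2/(1+r)^2 + D_3/(1+r)^3 + TV/(1+r)^3
    = 27243.61314 + 27591.61550 + 27944.06314 + 397426.67576 = 480205.96754

480205.97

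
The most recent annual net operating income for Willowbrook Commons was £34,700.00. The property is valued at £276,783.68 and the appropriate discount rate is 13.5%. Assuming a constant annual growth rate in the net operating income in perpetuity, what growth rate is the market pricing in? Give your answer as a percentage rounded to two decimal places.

0.86%

P = D₀(1+g)/(r−g) ⇒ P(r−g) = D₀(1+g) ⇒ g(P+D₀) = P·r − D₀
g = (P·r − D₀)/(P + D₀) = (£276,783.68×0.135 − £34,700.00) / (£276,783.68 + £34,700.00) = 0.008558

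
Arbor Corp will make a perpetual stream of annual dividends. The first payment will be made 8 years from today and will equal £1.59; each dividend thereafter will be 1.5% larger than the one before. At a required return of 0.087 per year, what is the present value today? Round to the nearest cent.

£12.32

Value at end of year 7: C₁ / (r − g) = £1.59 / (0.087 − 0.015) = £22.0833
Discount to today: PV = £22.0833 / (1 + 0.087)^7 = £22.0833 / 1.793109 = £12.32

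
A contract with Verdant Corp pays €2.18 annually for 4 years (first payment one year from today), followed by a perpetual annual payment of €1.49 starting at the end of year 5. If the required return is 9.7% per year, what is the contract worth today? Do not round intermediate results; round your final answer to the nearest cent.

€17.56

PV of 4-year annuity: €2.18 × [1 − (1+0.097)^−4] / 0.097 = 6.95542
Perpetuity value at year 4: €1.49 / 0.097 = 15.36082
PV of perpetuity: 15.36082 / (1+0.097)^4 = 10.60689
Total PV = 6.95542 + 10.60689 = 17.56231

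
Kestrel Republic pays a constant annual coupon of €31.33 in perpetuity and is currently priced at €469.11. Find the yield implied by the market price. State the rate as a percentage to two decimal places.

P = C/r ⇒ r = C/P = €31.33/€469.11 = 0.066786

6.68%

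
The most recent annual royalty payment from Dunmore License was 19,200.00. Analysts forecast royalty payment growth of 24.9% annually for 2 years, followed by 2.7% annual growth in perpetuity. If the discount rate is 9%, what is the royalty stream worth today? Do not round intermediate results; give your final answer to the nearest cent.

458174.01

D_1 = 23980.80000
D_2 = 29952.01920
Terminal value at year 2: TV = D_2×(1+g_2)/(r−g_2) = 30760.72372/0.063 = 488265.45585
P_0 = D_1/(1+r)^1 + D_2/(1+r)^2 + TV/(1+r)^2
    = 22000.73394 + 25210.01532 + 410963.26559 = 458174.01485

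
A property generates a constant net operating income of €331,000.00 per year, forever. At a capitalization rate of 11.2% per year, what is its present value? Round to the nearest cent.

Level perpetuity: PV = C / r = €331,000.00 / 0.112 = €2,955,357.14

€2955357.14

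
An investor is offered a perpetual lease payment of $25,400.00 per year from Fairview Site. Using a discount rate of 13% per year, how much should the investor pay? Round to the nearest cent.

Level perpetuity: PV = C / r = $25,400.00 / 0.13 = $195,384.62

$195384.62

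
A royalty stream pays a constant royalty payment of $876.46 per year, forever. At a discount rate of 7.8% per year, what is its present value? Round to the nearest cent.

Level perpetuity: PV = C / r = $876.46 / 0.078 = $11,236.67

$11236.67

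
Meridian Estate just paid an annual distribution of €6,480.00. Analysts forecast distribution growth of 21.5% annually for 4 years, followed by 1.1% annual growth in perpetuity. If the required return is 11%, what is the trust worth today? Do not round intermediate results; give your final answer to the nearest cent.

€127653.26

D_1 = 7873.20000
D_2 = 9565.93800
D_3 = 11622.61467
D_4 = 14121.47682
Terminal value at year 4: TV = D_4×(1+g_2)/(r−g_2) = 14276.81307/0.099 = 144210.23302
P_0 = D_1/(1+r)^1 + D_2/(1+r)^2 + D_3/(1+r)^3 + D_4/(1+r)^4 + TV/(1+r)^4
    = 7092.97297 + 7763.92988 + 8498.35567 + 9302.25418 + 94995.74728 = 127653.25999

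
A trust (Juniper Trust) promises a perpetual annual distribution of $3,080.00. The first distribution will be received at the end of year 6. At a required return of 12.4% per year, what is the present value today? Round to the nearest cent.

$13845.14

Value at end of year 5: C / r = $3,080.00 / 0.124 = $24,838.7097
Discount to today: PV = $24,838.7097 / (1 + 0.124)^5 = $24,838.7097 / 1.794038 = $13,845.14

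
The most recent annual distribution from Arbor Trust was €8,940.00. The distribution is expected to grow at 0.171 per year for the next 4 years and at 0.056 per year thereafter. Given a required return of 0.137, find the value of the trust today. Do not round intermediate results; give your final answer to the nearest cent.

D_1 = 10468.74000
D_2 = 12258.89454
D_3 = 14355.16551
D_4 = 16809.89881
Terminal value at year 4: TV = D_4×(1+g_2)/(r−g_2) = 17751.25314/0.081 = 219151.27335
P_0 = D_1/(1+r)^1 + D_2/(1+r)^2 + D_3/(1+r)^3 + D_4/(1+r)^4 + TV/(1+r)^4
    = 9207.33509 + 9482.66437 + 9766.22690 + 10058.26886 + 131130.02369 = 169644.51891

€169644.52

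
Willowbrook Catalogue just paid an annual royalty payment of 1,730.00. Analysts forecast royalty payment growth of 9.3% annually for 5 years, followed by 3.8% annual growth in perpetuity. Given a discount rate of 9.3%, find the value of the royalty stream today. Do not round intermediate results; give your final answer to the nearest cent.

D_1 = 1890.89000
D_2 = 2066.74277
D_3 = 2258.94985
D_4 = 2469.03218
D_5 = 2698.65218
Terminal value at year 5: TV = D_5×(1+g_2)/(r−g_2) = 2801.20096/0.055 = 50930.92653
P_0 = D_1/(1+r)^1 + D_2/(1+r)^2 + D_3/(1+r)^3 + D_4/(1+r)^4 + D_5/(1+r)^5 + TV/(1+r)^5
    = 1730.00000 + 1730.00000 + 1730.00000 + 1730.00000 + 1730.00000 + 32649.81818 = 41299.81818

41299.82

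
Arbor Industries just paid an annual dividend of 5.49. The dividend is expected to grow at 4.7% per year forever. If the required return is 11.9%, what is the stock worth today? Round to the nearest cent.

D₁ = D₀ × (1 + g) = 5.49 × 1.047 = 5.7480
Growing perpetuity: P = D₁ / (r − g) = 5.7480 / (0.119 − 0.047) = 79.83

79.83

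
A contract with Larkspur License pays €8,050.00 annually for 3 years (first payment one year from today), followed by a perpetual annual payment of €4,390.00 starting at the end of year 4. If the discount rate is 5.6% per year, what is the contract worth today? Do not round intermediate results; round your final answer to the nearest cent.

€88248.94

PV of 3-year annuity: €8,050.00 × [1 − (1+0.056)^−3] / 0.056 = 21677.98911
Perpetuity value at year 3: €4,390.00 / 0.056 = 78392.85714
PV of perpetuity: 78392.85714 / (1+0.056)^3 = 66570.94756
Total PV = 21677.98911 + 66570.94756 = 88248.93666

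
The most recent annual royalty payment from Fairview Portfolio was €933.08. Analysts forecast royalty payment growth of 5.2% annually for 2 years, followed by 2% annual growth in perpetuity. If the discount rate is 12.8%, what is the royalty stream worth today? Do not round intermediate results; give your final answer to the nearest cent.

D_1 = 981.60016
D_2 = 1032.64337
Terminal value at year 2: TV = D_2×(1+g_2)/(r−g_2) = 1053.29624/0.108 = 9752.74292
P_0 = D_1/(1+r)^1 + D_2/(1+r)^2 + TV/(1+r)^2
    = 870.21291 + 811.58154 + 7664.93678 = 9346.73123

€9346.73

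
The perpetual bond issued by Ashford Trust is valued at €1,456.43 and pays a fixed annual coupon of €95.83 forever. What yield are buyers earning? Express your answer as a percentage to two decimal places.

P = C/r ⇒ r = C/P = €95.83/€1,456.43 = 0.065798

6.58%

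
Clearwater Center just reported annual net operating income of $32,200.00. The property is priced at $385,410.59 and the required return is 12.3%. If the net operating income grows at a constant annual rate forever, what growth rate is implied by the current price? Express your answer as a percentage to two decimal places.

P = D₀(1+g)/(r−g) ⇒ P(r−g) = D₀(1+g) ⇒ g(P+D₀) = P·r − D₀
g = (P·r − D₀)/(P + D₀) = ($385,410.59×0.123 − $32,200.00) / ($385,410.59 + $32,200.00) = 0.036411

3.64%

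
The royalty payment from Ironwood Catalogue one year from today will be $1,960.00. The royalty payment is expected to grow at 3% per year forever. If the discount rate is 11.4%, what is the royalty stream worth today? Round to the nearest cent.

Growing perpetuity: P = D₁ / (r − g) = $1,960.0000 / (0.114 − 0.03) = $23,333.33

$23333.33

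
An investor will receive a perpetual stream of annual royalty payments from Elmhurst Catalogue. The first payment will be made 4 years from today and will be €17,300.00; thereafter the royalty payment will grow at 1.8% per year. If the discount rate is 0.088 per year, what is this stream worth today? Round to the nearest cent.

€191893.99

Value at end of year 3: C₁ / (r − g) = €17,300.00 / (0.088 − 0.018) = €247,142.8571
Discount to today: PV = €247,142.8571 / (1 + 0.088)^3 = €247,142.8571 / 1.287913 = €191,893.99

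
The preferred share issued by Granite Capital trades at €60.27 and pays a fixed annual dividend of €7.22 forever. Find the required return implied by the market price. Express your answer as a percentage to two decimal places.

11.98%

P = C/r ⇒ r = C/P = €7.22/€60.27 = 0.119794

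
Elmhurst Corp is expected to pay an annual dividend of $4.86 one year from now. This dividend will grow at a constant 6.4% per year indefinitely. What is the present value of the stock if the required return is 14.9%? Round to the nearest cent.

$57.18

Growing perpetuity: P = D₁ / (r − g) = $4.8600 / (0.149 − 0.064) = $57.18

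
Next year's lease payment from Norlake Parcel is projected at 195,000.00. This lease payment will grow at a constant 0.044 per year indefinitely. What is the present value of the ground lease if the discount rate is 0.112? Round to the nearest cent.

Growing perpetuity: P = D₁ / (r − g) = 195,000.0000 / (0.112 − 0.044) = 2,867,647.06

2867647.06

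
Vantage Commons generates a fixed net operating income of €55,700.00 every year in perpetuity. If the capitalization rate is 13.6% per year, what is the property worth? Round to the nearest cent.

€409558.82

Level perpetuity: PV = C / r = €55,700.00 / 0.136 = €409,558.82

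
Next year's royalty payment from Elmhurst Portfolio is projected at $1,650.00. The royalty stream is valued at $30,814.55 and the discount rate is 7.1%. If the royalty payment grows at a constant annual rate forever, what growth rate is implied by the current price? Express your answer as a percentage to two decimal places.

1.75%

P = D₁/(r−g) ⇒ g = r − D₁/P = 0.071 − $1,650.00/$30,814.55 = 0.017454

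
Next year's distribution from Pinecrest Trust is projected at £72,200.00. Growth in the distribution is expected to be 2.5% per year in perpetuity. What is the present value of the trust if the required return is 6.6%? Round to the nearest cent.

£1760975.61

Growing perpetuity: P = D₁ / (r − g) = £72,200.0000 / (0.066 − 0.025) = £1,760,975.61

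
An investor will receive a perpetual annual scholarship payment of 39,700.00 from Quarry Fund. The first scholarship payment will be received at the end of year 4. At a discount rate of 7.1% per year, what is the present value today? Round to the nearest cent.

Value at end of year 3: C / r = 39,700.00 / 0.071 = 559,154.9296
Discount to today: PV = 559,154.9296 / (1 + 0.071)^3 = 559,154.9296 / 1.228481 = 455,159.64

455159.64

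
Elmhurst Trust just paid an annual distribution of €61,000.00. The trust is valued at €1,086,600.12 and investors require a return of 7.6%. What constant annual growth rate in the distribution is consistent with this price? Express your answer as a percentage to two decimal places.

P = D₀(1+g)/(r−g) ⇒ P(r−g) = D₀(1+g) ⇒ g(P+D₀) = P·r − D₀
g = (P·r − D₀)/(P + D₀) = (€1,086,600.12×0.076 − €61,000.00) / (€1,086,600.12 + €61,000.00) = 0.018806

1.88%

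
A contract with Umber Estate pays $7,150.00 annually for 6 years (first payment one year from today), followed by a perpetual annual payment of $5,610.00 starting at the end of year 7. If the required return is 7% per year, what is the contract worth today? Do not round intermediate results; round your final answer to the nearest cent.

$87483.33

PV of 6-year annuity: $7,150.00 × [1 − (1+0.07)^−6] / 0.07 = 34080.75857
Perpetuity value at year 6: $5,610.00 / 0.07 = 80142.85714
PV of perpetuity: 80142.85714 / (1+0.07)^6 = 53402.56965
Total PV = 34080.75857 + 53402.56965 = 87483.32822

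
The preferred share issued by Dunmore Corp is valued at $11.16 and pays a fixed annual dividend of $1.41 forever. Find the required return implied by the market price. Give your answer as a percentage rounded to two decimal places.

P = C/r ⇒ r = C/P = $1.41/$11.16 = 0.126344

12.63%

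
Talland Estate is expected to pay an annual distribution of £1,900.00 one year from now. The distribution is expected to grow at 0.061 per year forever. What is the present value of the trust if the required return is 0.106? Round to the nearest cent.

Growing perpetuity: P = D₁ / (r − g) = £1,900.0000 / (0.106 − 0.061) = £42,222.22

£42222.22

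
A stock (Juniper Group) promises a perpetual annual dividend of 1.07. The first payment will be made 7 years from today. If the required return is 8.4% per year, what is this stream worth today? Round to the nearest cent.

7.85

Value at end of year 6: C / r = 1.07 / 0.084 = 12.7381
Discount to today: PV = 12.7381 / (1 + 0.084)^6 = 12.7381 / 1.622466 = 7.85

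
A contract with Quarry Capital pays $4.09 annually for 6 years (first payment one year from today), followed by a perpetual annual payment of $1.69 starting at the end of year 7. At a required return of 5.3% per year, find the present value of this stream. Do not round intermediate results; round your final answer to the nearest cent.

PV of 6-year annuity: $4.09 × [1 − (1+0.053)^−6] / 0.053 = 20.56189
Perpetuity value at year 6: $1.69 / 0.053 = 31.88679
PV of perpetuity: 31.88679 / (1+0.053)^6 = 23.39056
Total PV = 20.56189 + 23.39056 = 43.95245

$43.95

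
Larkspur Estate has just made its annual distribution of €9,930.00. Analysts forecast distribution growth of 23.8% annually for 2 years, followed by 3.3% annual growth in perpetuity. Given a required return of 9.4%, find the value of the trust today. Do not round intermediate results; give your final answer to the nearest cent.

D_1 = 12293.34000
D_2 = 15219.15492
Terminal value at year 2: TV = D_2×(1+g_2)/(r−g_2) = 15721.38703/0.061 = 257727.65627
P_0 = D_1/(1+r)^1 + D_2/(1+r)^2 + TV/(1+r)^2
    = 11237.05667 + 12716.15737 + 215340.82888 = 239294.04292

€239294.04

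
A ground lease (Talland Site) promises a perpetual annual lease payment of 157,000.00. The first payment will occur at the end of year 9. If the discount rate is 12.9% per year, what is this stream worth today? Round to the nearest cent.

Value at end of year 8: C / r = 157,000.00 / 0.129 = 1,217,054.2636
Discount to today: PV = 1,217,054.2636 / (1 + 0.129)^8 = 1,217,054.2636 / 2.639682 = 461,061.02

461061.02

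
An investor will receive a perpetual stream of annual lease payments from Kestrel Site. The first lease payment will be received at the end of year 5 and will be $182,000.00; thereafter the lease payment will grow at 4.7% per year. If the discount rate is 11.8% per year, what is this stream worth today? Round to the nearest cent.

Value at end of year 4: C₁ / (r − g) = $182,000.00 / (0.118 − 0.047) = $2,563,380.2817
Discount to today: PV = $2,563,380.2817 / (1 + 0.118)^4 = $2,563,380.2817 / 1.562310 = $1,640,762.89

$1640762.89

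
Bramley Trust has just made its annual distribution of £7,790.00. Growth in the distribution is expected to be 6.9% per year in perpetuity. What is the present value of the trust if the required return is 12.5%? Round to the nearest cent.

D₁ = D₀ × (1 + g) = £7,790.00 × 1.069 = £8,327.5100
Growing perpetuity: P = D₁ / (r − g) = £8,327.5100 / (0.125 − 0.069) = £148,705.54

£148705.54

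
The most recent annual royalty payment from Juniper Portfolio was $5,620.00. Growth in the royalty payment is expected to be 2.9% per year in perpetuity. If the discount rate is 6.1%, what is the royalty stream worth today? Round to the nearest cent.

D₁ = D₀ × (1 + g) = $5,620.00 × 1.029 = $5,782.9800
Growing perpetuity: P = D₁ / (r − g) = $5,782.9800 / (0.061 − 0.029) = $180,718.13

$180718.13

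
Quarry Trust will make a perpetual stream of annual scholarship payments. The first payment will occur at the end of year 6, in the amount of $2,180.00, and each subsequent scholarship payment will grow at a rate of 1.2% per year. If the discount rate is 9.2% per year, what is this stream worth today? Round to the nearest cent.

Value at end of year 5: C₁ / (r − g) = $2,180.00 / (0.092 − 0.012) = $27,250.0000
Discount to today: PV = $27,250.0000 / (1 + 0.092)^5 = $27,250.0000 / 1.552792 = $17,549.04

$17549.04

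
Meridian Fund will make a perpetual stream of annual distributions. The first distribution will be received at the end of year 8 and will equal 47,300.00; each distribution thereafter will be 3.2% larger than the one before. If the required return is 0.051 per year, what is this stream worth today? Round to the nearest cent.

Value at end of year 7: C₁ / (r − g) = 47,300.00 / (0.051 − 0.032) = 2,489,473.6842
Discount to today: PV = 2,489,473.6842 / (1 + 0.051)^7 = 2,489,473.6842 / 1.416508 = 1,757,472.46

1757472.46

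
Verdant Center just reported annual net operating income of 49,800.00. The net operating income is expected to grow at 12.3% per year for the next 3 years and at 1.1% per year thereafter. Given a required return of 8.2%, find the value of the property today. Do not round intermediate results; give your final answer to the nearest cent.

953840.30

D_1 = 55925.40000
D_2 = 62804.22420
D_3 = 70529.14378
Terminal value at year 3: TV = D_3×(1+g_2)/(r−g_2) = 71304.96436/0.071 = 1004295.27265
P_0 = D_1/(1+r)^1 + D_2/(1+r)^2 + D_3/(1+r)^3 + TV/(1+r)^3
    = 51687.06100 + 53645.62800 + 55678.41058 + 792829.19856 = 953840.29815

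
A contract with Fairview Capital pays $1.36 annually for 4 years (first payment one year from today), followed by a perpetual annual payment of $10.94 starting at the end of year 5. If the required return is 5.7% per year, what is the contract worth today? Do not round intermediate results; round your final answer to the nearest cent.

PV of 4-year annuity: $1.36 × [1 − (1+0.057)^−4] / 0.057 = 4.74510
Perpetuity value at year 4: $10.94 / 0.057 = 191.92982
PV of perpetuity: 191.92982 / (1+0.057)^4 = 153.75970
Total PV = 4.74510 + 153.75970 = 158.50480

$158.50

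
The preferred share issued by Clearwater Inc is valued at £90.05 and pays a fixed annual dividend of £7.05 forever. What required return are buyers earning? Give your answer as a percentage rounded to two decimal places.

7.83%

P = C/r ⇒ r = C/P = £7.05/£90.05 = 0.078290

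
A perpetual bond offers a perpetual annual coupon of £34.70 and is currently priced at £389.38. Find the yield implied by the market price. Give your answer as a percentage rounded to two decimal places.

8.91%

P = C/r ⇒ r = C/P = £34.70/£389.38 = 0.089116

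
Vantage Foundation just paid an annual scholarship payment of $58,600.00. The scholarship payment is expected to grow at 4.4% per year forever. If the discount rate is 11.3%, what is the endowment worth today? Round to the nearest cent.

$886643.48

D₁ = D₀ × (1 + g) = $58,600.00 × 1.044 = $61,178.4000
Growing perpetuity: P = D₁ / (r − g) = $61,178.4000 / (0.113 − 0.044) = $886,643.48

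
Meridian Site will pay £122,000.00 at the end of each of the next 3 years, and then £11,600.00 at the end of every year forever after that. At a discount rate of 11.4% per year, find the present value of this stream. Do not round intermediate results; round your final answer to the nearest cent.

PV of 3-year annuity: £122,000.00 × [1 − (1+0.114)^−3] / 0.114 = 296071.26882
Perpetuity value at year 3: £11,600.00 / 0.114 = 101754.38596
PV of perpetuity: 101754.38596 / (1+0.114)^3 = 73603.34729
Total PV = 296071.26882 + 73603.34729 = 369674.61611

£369674.62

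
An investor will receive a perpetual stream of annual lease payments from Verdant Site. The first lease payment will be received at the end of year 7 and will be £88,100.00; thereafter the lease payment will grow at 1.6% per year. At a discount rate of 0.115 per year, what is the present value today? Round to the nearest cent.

Value at end of year 6: C₁ / (r − g) = £88,100.00 / (0.115 − 0.016) = £889,898.9899
Discount to today: PV = £889,898.9899 / (1 + 0.115)^6 = £889,898.9899 / 1.921539 = £463,117.84

£463117.84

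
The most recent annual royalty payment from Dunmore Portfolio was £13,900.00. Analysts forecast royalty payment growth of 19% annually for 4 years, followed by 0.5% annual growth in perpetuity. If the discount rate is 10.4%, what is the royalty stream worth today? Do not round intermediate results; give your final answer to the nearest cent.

£257788.18

D_1 = 16541.00000
D_2 = 19683.79000
D_3 = 23423.71010
D_4 = 27874.21502
Terminal value at year 4: TV = D_4×(1+g_2)/(r−g_2) = 28013.58609/0.099 = 282965.51610
P_0 = D_1/(1+r)^1 + D_2/(1+r)^2 + D_3/(1+r)^3 + D_4/(1+r)^4 + TV/(1+r)^4
    = 14982.78986 + 16149.92747 + 17407.98341 + 18764.04009 + 190483.43732 = 257788.17815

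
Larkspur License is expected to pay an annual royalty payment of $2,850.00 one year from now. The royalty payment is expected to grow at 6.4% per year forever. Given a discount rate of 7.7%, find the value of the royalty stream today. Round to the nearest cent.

$219230.77

Growing perpetuity: P = D₁ / (r − g) = $2,850.0000 / (0.077 − 0.064) = $219,230.77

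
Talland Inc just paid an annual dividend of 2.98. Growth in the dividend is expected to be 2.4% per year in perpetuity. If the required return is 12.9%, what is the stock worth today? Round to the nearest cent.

29.06

D₁ = D₀ × (1 + g) = 2.98 × 1.024 = 3.0515
Growing perpetuity: P = D₁ / (r − g) = 3.0515 / (0.129 − 0.024) = 29.06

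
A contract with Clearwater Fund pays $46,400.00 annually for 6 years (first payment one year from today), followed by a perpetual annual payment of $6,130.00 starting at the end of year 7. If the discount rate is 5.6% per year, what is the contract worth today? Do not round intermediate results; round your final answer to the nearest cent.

$309998.20

PV of 6-year annuity: $46,400.00 × [1 − (1+0.056)^−6] / 0.056 = 231059.68640
Perpetuity value at year 6: $6,130.00 / 0.056 = 109464.28571
PV of perpetuity: 109464.28571 / (1+0.056)^6 = 78938.51249
Total PV = 231059.68640 + 78938.51249 = 309998.19889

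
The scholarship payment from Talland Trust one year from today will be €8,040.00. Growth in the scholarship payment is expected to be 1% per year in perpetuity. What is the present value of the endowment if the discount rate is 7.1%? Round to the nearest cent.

€131803.28

Growing perpetuity: P = D₁ / (r − g) = €8,040.0000 / (0.071 − 0.01) = €131,803.28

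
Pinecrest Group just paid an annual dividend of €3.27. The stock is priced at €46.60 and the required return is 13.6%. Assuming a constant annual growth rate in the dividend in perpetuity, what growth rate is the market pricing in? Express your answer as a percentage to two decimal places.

P = D₀(1+g)/(r−g) ⇒ P(r−g) = D₀(1+g) ⇒ g(P+D₀) = P·r − D₀
g = (P·r − D₀)/(P + D₀) = (€46.60×0.136 − €3.27) / (€46.60 + €3.27) = 0.061512

6.15%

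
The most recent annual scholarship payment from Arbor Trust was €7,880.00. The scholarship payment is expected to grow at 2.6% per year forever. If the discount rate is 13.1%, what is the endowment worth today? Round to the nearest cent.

€76998.86

D₁ = D₀ × (1 + g) = €7,880.00 × 1.026 = €8,084.8800
Growing perpetuity: P = D₁ / (r − g) = €8,084.8800 / (0.131 − 0.026) = €76,998.86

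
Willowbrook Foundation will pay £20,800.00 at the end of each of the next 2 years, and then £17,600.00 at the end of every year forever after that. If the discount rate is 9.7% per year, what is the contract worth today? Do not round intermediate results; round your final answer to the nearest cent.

£187019.46

PV of 2-year annuity: £20,800.00 × [1 − (1+0.097)^−2] / 0.097 = 36245.03390
Perpetuity value at year 2: £17,600.00 / 0.097 = 181443.29897
PV of perpetuity: 181443.29897 / (1+0.097)^2 = 150774.42413
Total PV = 36245.03390 + 150774.42413 = 187019.45803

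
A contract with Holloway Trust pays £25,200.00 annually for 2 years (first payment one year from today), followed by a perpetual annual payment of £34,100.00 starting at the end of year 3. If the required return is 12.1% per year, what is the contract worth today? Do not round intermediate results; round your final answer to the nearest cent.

£266796.47

PV of 2-year annuity: £25,200.00 × [1 − (1+0.121)^−2] / 0.121 = 42533.38861
Perpetuity value at year 2: £34,100.00 / 0.121 = 281818.18182
PV of perpetuity: 281818.18182 / (1+0.121)^2 = 224263.08056
Total PV = 42533.38861 + 224263.08056 = 266796.46917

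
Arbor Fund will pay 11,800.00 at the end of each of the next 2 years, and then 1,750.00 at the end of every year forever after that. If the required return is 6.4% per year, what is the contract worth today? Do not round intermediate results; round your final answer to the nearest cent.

45666.58

PV of 2-year annuity: 11,800.00 × [1 − (1+0.064)^−2] / 0.064 = 21513.36989
Perpetuity value at year 2: 1,750.00 / 0.064 = 27343.75000
PV of perpetuity: 27343.75000 / (1+0.064)^2 = 24153.20786
Total PV = 21513.36989 + 24153.20786 = 45666.57775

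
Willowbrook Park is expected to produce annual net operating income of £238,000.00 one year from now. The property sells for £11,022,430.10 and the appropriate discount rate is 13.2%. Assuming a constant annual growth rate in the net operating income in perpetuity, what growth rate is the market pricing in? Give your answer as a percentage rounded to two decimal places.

11.04%

P = D₁/(r−g) ⇒ g = r − D₁/P = 0.132 − £238,000.00/£11,022,430.10 = 0.110408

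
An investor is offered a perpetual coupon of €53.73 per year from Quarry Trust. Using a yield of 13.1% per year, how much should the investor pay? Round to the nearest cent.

€410.15

Level perpetuity: PV = C / r = €53.73 / 0.131 = €410.15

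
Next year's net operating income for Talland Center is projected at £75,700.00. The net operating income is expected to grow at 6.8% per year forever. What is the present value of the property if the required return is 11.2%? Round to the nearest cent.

£1720454.55

Growing perpetuity: P = D₁ / (r − g) = £75,700.0000 / (0.112 − 0.068) = £1,720,454.55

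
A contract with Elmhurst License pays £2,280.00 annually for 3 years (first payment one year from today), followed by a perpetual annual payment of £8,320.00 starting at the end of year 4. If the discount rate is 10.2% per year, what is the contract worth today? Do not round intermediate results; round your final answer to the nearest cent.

£66600.77

PV of 3-year annuity: £2,280.00 × [1 − (1+0.102)^−3] / 0.102 = 5650.11769
Perpetuity value at year 3: £8,320.00 / 0.102 = 81568.62745
PV of perpetuity: 81568.62745 / (1+0.102)^3 = 60950.65414
Total PV = 5650.11769 + 60950.65414 = 66600.77183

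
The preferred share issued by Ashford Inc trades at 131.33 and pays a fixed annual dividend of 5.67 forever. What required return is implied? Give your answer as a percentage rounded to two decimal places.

P = C/r ⇒ r = C/P = 5.67/131.33 = 0.043174

4.32%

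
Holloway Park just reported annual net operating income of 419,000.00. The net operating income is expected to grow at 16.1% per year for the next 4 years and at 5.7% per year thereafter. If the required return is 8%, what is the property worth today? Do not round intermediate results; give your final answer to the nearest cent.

D_1 = 486459.00000
D_2 = 564778.89900
D_3 = 655708.30174
D_4 = 761277.33832
Terminal value at year 4: TV = D_4×(1+g_2)/(r−g_2) = 804670.14660/0.023 = 34985658.54796
P_0 = D_1/(1+r)^1 + D_2/(1+r)^2 + D_3/(1+r)^3 + D_4/(1+r)^4 + TV/(1+r)^4
    = 450425.00000 + 484206.87500 + 520522.39062 + 559561.56992 + 25715503.45250 = 27730219.28804

27730219.29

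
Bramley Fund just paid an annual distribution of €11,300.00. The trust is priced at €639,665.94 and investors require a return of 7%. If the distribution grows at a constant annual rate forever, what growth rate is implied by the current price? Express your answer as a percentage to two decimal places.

5.14%

P = D₀(1+g)/(r−g) ⇒ P(r−g) = D₀(1+g) ⇒ g(P+D₀) = P·r − D₀
g = (P·r − D₀)/(P + D₀) = (€639,665.94×0.07 − €11,300.00) / (€639,665.94 + €11,300.00) = 0.051426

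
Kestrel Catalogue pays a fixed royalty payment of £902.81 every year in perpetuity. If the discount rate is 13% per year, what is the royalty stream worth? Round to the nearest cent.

£6944.69

Level perpetuity: PV = C / r = £902.81 / 0.13 = £6,944.69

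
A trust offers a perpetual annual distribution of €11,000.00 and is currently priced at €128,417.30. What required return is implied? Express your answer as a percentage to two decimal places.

P = C/r ⇒ r = C/P = €11,000.00/€128,417.30 = 0.085658

8.57%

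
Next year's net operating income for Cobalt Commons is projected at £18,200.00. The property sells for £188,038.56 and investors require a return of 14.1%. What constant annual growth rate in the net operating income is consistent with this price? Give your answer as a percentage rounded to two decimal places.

P = D₁/(r−g) ⇒ g = r − D₁/P = 0.141 − £18,200.00/£188,038.56 = 0.044211

4.42%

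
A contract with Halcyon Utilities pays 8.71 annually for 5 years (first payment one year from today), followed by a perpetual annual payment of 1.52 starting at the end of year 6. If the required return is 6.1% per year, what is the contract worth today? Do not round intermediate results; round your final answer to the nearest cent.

55.12

PV of 5-year annuity: 8.71 × [1 − (1+0.061)^−5] / 0.061 = 36.59009
Perpetuity value at year 5: 1.52 / 0.061 = 24.91803
PV of perpetuity: 24.91803 / (1+0.061)^5 = 18.53262
Total PV = 36.59009 + 18.53262 = 55.12271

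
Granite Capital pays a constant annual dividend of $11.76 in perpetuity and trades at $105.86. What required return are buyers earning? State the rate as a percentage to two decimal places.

11.11%

P = C/r ⇒ r = C/P = $11.76/$105.86 = 0.111090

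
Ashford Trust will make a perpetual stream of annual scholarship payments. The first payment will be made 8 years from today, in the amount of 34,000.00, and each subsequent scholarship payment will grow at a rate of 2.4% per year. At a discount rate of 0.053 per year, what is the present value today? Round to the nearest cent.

Value at end of year 7: C₁ / (r − g) = 34,000.00 / (0.053 − 0.024) = 1,172,413.7931
Discount to today: PV = 1,172,413.7931 / (1 + 0.053)^7 = 1,172,413.7931 / 1.435485 = 816,737.17

816737.17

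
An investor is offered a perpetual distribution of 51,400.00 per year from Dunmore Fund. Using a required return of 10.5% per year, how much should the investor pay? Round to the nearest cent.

Level perpetuity: PV = C / r = 51,400.00 / 0.105 = 489,523.81

489523.81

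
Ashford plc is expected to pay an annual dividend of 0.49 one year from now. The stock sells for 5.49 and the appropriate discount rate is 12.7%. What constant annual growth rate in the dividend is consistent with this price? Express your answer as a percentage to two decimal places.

3.77%

P = D₁/(r−g) ⇒ g = r − D₁/P = 0.127 − 0.49/5.49 = 0.037747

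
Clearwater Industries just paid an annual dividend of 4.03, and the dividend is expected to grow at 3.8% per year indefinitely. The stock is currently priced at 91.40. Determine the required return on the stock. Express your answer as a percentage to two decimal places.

D₁ = 4.03 × 1.038 = 4.1831
P = D₁/(r − g) ⇒ r = D₁/P + g = 4.1831/91.40 + 0.038 = 0.045767 + 0.038 = 0.083767

8.38%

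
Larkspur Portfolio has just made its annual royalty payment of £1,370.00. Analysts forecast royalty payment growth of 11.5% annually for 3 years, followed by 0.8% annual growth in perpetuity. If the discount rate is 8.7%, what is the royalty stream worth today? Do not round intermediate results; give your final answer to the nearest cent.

£23191.84

D_1 = 1527.55000
D_2 = 1703.21825
D_3 = 1899.08835
Terminal value at year 3: TV = D_3×(1+g_2)/(r−g_2) = 1914.28106/0.079 = 24231.40577
P_0 = D_1/(1+r)^1 + D_2/(1+r)^2 + D_3/(1+r)^3 + TV/(1+r)^3
    = 1405.28979 + 1441.48861 + 1478.61987 + 18866.44083 = 23191.83909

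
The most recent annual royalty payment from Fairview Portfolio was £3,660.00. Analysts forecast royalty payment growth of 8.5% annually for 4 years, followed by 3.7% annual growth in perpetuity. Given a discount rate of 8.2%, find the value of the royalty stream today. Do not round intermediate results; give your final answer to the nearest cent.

D_1 = 3971.10000
D_2 = 4308.64350
D_3 = 4674.87820
D_4 = 5072.24284
Terminal value at year 4: TV = D_4×(1+g_2)/(r−g_2) = 5259.91583/0.045 = 116887.01843
P_0 = D_1/(1+r)^1 + D_2/(1+r)^2 + D_3/(1+r)^3 + D_4/(1+r)^4 + TV/(1+r)^4
    = 3670.14787 + 3680.32389 + 3690.52811 + 3700.76063 + 85281.97270 = 100023.73319

£100023.73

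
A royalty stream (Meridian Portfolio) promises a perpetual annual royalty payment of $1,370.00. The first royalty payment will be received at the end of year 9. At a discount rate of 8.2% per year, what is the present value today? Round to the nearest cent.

Value at end of year 8: C / r = $1,370.00 / 0.082 = $16,707.3171
Discount to today: PV = $16,707.3171 / (1 + 0.082)^8 = $16,707.3171 / 1.878530 = $8,893.83

$8893.83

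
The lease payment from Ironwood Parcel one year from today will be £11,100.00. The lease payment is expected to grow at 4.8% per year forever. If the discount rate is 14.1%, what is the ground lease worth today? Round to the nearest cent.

Growing perpetuity: P = D₁ / (r − g) = £11,100.0000 / (0.141 − 0.048) = £119,354.84

£119354.84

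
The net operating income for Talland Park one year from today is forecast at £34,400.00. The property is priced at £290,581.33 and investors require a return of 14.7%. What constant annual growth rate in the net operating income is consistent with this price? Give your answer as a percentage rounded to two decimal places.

2.86%

P = D₁/(r−g) ⇒ g = r − D₁/P = 0.147 − £34,400.00/£290,581.33 = 0.028617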